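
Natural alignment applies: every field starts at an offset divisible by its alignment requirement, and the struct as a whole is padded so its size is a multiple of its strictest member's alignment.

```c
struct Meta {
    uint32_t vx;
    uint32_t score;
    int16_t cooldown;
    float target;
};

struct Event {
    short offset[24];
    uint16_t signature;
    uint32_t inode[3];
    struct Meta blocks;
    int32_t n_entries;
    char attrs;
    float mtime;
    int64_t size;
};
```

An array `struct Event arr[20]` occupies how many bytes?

Meta: 0..4  vx  (4B, 4-aligned); 4..8  score  (4B, 4-aligned); 8..10  cooldown  (2B, 2-aligned); 10..12  -- padding (2B); 12..16  target  (4B, 4-aligned); sizeof = 16, alignof = 4
0..48  offset  (48B, 2-aligned)
48..50  signature  (2B, 2-aligned)
50..52  -- padding (2B)
52..64  inode  (12B, 4-aligned)
64..80  blocks  (16B, 4-aligned)
80..84  n_entries  (4B, 4-aligned)
84..85  attrs  (1B, 1-aligned)
85..88  -- padding (3B)
88..92  mtime  (4B, 4-aligned)
92..96  -- padding (4B)
96..104  size  (8B, 8-aligned)
sizeof = 104, alignof = 8
array of 20: 20 × 104 = 2080

2080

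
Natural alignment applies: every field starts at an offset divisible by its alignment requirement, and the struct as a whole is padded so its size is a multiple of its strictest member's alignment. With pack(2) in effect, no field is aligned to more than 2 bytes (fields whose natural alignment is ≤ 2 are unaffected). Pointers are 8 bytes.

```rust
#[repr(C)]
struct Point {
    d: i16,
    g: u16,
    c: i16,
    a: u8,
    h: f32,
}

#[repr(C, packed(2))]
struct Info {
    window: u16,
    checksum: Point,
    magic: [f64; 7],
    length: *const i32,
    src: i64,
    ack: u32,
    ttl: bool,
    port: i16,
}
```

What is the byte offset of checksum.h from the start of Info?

10

Point: 0..2  d  (2B, 2-aligned); 2..4  g  (2B, 2-aligned); 4..6  c  (2B, 2-aligned); 6..7  a  (1B, 1-aligned); 7..8  -- padding (1B); 8..12  h  (4B, 4-aligned); sizeof = 12, alignof = 4
0..2  window  (2B, 2-aligned)
2..14  checksum  (12B, 2-aligned)
within Point: h at 8
2 + 8 = 10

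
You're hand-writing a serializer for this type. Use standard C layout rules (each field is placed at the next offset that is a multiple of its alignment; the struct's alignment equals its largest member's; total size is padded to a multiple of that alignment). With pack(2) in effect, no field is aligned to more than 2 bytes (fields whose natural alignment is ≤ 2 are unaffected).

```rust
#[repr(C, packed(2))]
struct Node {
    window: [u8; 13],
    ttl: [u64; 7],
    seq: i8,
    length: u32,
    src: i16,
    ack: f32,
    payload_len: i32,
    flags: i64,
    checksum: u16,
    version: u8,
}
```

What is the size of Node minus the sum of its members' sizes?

3

window at 0 (size 13, align 1) → ends 13
pad 1 to align 2 for ttl
ttl at 14 (size 56, align 2) → ends 70
seq at 70 (size 1, align 1) → ends 71
pad 1 to align 2 for length
length at 72 (size 4, align 2) → ends 76
src at 76 (size 2, align 2) → ends 78
ack at 78 (size 4, align 2) → ends 82
payload_len at 82 (size 4, align 2) → ends 86
flags at 86 (size 8, align 2) → ends 94
checksum at 94 (size 2, align 2) → ends 96
version at 96 (size 1, align 1) → ends 97
tail pad 1 to reach multiple of 2
total 98 bytes, alignment 2
data bytes 95, size 98 → padding 3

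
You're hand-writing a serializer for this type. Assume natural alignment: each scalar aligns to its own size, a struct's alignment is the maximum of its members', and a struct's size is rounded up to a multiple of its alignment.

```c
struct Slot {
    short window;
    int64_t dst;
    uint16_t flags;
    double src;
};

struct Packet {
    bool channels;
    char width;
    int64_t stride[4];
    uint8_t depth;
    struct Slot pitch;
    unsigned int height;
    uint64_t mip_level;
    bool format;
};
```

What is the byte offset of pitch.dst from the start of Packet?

Slot: 0..2  window  (2B, 2-aligned); 2..8  -- padding (6B); 8..16  dst  (8B, 8-aligned); 16..18  flags  (2B, 2-aligned); 18..24  -- padding (6B); 24..32  src  (8B, 8-aligned); sizeof = 32, alignof = 8
0..1  channels  (1B, 1-aligned)
1..2  width  (1B, 1-aligned)
2..8  -- padding (6B)
8..40  stride  (32B, 8-aligned)
40..41  depth  (1B, 1-aligned)
41..48  -- padding (7B)
48..80  pitch  (32B, 8-aligned)
within Slot: dst at 8
48 + 8 = 56

56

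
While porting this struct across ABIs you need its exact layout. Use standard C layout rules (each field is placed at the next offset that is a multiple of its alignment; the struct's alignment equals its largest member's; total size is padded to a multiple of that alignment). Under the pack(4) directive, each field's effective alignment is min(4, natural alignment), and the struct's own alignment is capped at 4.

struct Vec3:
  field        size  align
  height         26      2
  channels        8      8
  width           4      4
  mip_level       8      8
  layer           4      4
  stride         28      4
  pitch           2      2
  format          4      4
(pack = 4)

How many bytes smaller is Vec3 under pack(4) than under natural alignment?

natural layout:
  0..26  height  (26B, 2-aligned)
  26..32  -- padding (6B)
  32..40  channels  (8B, 8-aligned)
  40..44  width  (4B, 4-aligned)
  44..48  -- padding (4B)
  48..56  mip_level  (8B, 8-aligned)
  56..60  layer  (4B, 4-aligned)
  60..88  stride  (28B, 4-aligned)
  88..90  pitch  (2B, 2-aligned)
  90..92  -- padding (2B)
  92..96  format  (4B, 4-aligned)
  sizeof = 96, alignof = 8
packed(4) layout:
  0..26  height  (26B, 2-aligned)
  26..28  -- padding (2B)
  28..36  channels  (8B, 4-aligned)
  36..40  width  (4B, 4-aligned)
  40..48  mip_level  (8B, 4-aligned)
  48..52  layer  (4B, 4-aligned)
  52..80  stride  (28B, 4-aligned)
  80..82  pitch  (2B, 2-aligned)
  82..84  -- padding (2B)
  84..88  format  (4B, 4-aligned)
  sizeof = 88, alignof = 4
96 − 88 = 8

8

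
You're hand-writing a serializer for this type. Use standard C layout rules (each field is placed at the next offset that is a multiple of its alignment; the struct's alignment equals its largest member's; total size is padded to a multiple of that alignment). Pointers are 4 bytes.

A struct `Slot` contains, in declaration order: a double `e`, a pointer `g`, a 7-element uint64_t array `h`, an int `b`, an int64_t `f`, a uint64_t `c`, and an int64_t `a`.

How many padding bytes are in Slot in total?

8

e at 0 (size 8, align 8) → ends 8
g at 8 (size 4, align 4) → ends 12
pad 4 to align 8 for h
h at 16 (size 56, align 8) → ends 72
b at 72 (size 4, align 4) → ends 76
pad 4 to align 8 for f
f at 80 (size 8, align 8) → ends 88
c at 88 (size 8, align 8) → ends 96
a at 96 (size 8, align 8) → ends 104
total 104 bytes, alignment 8
data bytes 96, size 104 → padding 8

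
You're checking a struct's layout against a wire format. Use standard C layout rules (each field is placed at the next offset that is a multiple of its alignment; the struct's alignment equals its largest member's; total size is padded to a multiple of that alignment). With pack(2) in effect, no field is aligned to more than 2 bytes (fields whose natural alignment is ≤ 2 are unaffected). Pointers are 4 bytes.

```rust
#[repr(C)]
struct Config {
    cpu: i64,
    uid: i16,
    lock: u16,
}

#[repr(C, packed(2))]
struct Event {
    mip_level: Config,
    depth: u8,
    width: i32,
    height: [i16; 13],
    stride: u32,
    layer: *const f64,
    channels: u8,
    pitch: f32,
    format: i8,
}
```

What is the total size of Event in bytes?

64

Config: @0: cpu [8B, align 8] → 8; @8: uid [2B, align 2] → 10; @10: lock [2B, align 2] → 12; +4 tail pad (align 8); size 16, align 8
@0: mip_level [16B, align 2] → 16
@16: depth [1B, align 1] → 17
+1 pad (align 2)
@18: width [4B, align 2] → 22
@22: height [26B, align 2] → 48
@48: stride [4B, align 2] → 52
@52: layer [4B, align 2] → 56
@56: channels [1B, align 1] → 57
+1 pad (align 2)
@58: pitch [4B, align 2] → 62
@62: format [1B, align 1] → 63
+1 tail pad (align 2)
size 64, align 2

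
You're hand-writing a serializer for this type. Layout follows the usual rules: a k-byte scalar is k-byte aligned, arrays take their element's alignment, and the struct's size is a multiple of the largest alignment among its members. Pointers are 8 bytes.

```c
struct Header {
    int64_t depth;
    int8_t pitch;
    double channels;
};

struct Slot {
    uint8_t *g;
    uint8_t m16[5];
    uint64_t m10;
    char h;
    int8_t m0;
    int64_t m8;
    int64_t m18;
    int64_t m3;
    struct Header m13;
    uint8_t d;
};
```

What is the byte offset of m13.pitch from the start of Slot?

64

Header: 0..8  depth  (8B, 8-aligned); 8..9  pitch  (1B, 1-aligned); 9..16  -- padding (7B); 16..24  channels  (8B, 8-aligned); sizeof = 24, alignof = 8
0..8  g  (8B, 8-aligned)
8..13  m16  (5B, 1-aligned)
13..16  -- padding (3B)
16..24  m10  (8B, 8-aligned)
24..25  h  (1B, 1-aligned)
25..26  m0  (1B, 1-aligned)
26..32  -- padding (6B)
32..40  m8  (8B, 8-aligned)
40..48  m18  (8B, 8-aligned)
48..56  m3  (8B, 8-aligned)
56..80  m13  (24B, 8-aligned)
within Header: pitch at 8
56 + 8 = 64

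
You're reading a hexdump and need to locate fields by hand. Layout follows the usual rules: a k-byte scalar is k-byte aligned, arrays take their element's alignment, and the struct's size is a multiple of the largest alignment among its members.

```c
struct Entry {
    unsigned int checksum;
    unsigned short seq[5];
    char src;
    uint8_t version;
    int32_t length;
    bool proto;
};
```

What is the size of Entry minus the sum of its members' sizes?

3

@0: checksum [4B, align 4] → 4
@4: seq [10B, align 2] → 14
@14: src [1B, align 1] → 15
@15: version [1B, align 1] → 16
@16: length [4B, align 4] → 20
@20: proto [1B, align 1] → 21
+3 tail pad (align 4)
size 24, align 4
data bytes 21, size 24 → padding 3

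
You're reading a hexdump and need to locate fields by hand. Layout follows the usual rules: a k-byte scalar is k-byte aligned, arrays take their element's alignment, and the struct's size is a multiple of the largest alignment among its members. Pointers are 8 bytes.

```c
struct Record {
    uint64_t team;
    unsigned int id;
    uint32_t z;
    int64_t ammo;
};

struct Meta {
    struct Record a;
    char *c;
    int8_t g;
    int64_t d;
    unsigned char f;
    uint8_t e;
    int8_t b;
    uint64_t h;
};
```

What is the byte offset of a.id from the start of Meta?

8

Record: team at 0 (size 8, align 8) → ends 8; id at 8 (size 4, align 4) → ends 12; z at 12 (size 4, align 4) → ends 16; ammo at 16 (size 8, align 8) → ends 24; total 24 bytes, alignment 8
a at 0 (size 24, align 8) → ends 24
within Record: id at 8
0 + 8 = 8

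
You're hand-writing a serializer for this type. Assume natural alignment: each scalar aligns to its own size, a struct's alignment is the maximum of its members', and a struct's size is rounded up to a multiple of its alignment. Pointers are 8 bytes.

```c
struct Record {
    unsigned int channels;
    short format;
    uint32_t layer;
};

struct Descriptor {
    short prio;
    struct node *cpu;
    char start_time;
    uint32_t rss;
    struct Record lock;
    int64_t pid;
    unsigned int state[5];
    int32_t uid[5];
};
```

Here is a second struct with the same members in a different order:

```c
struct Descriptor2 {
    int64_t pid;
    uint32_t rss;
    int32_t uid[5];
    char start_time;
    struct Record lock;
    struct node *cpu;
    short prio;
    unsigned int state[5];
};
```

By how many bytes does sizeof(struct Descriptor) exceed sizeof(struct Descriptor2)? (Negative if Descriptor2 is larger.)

Record: @0: channels [4B, align 4] → 4; @4: format [2B, align 2] → 6; +2 pad (align 4); @8: layer [4B, align 4] → 12; size 12, align 4
@0: prio [2B, align 2] → 2
+6 pad (align 8)
@8: cpu [8B, align 8] → 16
@16: start_time [1B, align 1] → 17
+3 pad (align 4)
@20: rss [4B, align 4] → 24
@24: lock [12B, align 4] → 36
+4 pad (align 8)
@40: pid [8B, align 8] → 48
@48: state [20B, align 4] → 68
@68: uid [20B, align 4] → 88
size 88, align 8
— Descriptor2 —
@0: pid [8B, align 8] → 8
@8: rss [4B, align 4] → 12
@12: uid [20B, align 4] → 32
@32: start_time [1B, align 1] → 33
+3 pad (align 4)
@36: lock [12B, align 4] → 48
@48: cpu [8B, align 8] → 56
@56: prio [2B, align 2] → 58
+2 pad (align 4)
@60: state [20B, align 4] → 80
size 80, align 8
88 − 80 = 8

8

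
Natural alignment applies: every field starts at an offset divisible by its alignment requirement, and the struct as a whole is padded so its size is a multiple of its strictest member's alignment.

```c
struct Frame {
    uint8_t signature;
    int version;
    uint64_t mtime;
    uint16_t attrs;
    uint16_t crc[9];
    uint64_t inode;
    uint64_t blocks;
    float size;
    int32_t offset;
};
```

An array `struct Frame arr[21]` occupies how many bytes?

0..1  signature  (1B, 1-aligned)
1..4  -- padding (3B)
4..8  version  (4B, 4-aligned)
8..16  mtime  (8B, 8-aligned)
16..18  attrs  (2B, 2-aligned)
18..36  crc  (18B, 2-aligned)
36..40  -- padding (4B)
40..48  inode  (8B, 8-aligned)
48..56  blocks  (8B, 8-aligned)
56..60  size  (4B, 4-aligned)
60..64  offset  (4B, 4-aligned)
sizeof = 64, alignof = 8
array of 21: 21 × 64 = 1344

1344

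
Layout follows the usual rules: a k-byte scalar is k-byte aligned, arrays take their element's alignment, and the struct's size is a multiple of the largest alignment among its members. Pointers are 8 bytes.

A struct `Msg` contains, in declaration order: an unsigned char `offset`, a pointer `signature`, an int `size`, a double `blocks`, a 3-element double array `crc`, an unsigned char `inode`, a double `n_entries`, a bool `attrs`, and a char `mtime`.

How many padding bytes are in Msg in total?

offset at 0 (size 1, align 1) → ends 1
pad 7 to align 8 for signature
signature at 8 (size 8, align 8) → ends 16
size at 16 (size 4, align 4) → ends 20
pad 4 to align 8 for blocks
blocks at 24 (size 8, align 8) → ends 32
crc at 32 (size 24, align 8) → ends 56
inode at 56 (size 1, align 1) → ends 57
pad 7 to align 8 for n_entries
n_entries at 64 (size 8, align 8) → ends 72
attrs at 72 (size 1, align 1) → ends 73
mtime at 73 (size 1, align 1) → ends 74
tail pad 6 to reach multiple of 8
total 80 bytes, alignment 8
data bytes 56, size 80 → padding 24

24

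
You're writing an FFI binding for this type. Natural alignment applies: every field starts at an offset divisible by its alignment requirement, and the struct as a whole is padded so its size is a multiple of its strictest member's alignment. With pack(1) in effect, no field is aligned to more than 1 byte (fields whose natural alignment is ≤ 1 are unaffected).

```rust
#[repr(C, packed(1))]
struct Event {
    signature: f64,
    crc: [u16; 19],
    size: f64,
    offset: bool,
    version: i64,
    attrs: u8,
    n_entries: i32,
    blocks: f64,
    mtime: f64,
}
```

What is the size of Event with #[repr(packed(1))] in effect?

@0: signature [8B, align 1] → 8
@8: crc [38B, align 1] → 46
@46: size [8B, align 1] → 54
@54: offset [1B, align 1] → 55
@55: version [8B, align 1] → 63
@63: attrs [1B, align 1] → 64
@64: n_entries [4B, align 1] → 68
@68: blocks [8B, align 1] → 76
@76: mtime [8B, align 1] → 84
size 84, align 1

84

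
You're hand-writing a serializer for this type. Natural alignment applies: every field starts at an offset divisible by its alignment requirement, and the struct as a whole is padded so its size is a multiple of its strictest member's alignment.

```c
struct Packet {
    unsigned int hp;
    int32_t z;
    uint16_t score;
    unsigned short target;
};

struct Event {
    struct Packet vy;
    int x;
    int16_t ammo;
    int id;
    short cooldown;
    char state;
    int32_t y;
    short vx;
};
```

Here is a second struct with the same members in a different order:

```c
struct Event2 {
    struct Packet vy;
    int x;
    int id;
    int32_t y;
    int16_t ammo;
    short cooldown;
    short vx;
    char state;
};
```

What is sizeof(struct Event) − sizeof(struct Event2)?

4

Packet: 0..4  hp  (4B, 4-aligned); 4..8  z  (4B, 4-aligned); 8..10  score  (2B, 2-aligned); 10..12  target  (2B, 2-aligned); sizeof = 12, alignof = 4
0..12  vy  (12B, 4-aligned)
12..16  x  (4B, 4-aligned)
16..18  ammo  (2B, 2-aligned)
18..20  -- padding (2B)
20..24  id  (4B, 4-aligned)
24..26  cooldown  (2B, 2-aligned)
26..27  state  (1B, 1-aligned)
27..28  -- padding (1B)
28..32  y  (4B, 4-aligned)
32..34  vx  (2B, 2-aligned)
34..36  -- tail padding (2B)
sizeof = 36, alignof = 4
— Event2 —
0..12  vy  (12B, 4-aligned)
12..16  x  (4B, 4-aligned)
16..20  id  (4B, 4-aligned)
20..24  y  (4B, 4-aligned)
24..26  ammo  (2B, 2-aligned)
26..28  cooldown  (2B, 2-aligned)
28..30  vx  (2B, 2-aligned)
30..31  state  (1B, 1-aligned)
31..32  -- tail padding (1B)
sizeof = 32, alignof = 4
36 − 32 = 4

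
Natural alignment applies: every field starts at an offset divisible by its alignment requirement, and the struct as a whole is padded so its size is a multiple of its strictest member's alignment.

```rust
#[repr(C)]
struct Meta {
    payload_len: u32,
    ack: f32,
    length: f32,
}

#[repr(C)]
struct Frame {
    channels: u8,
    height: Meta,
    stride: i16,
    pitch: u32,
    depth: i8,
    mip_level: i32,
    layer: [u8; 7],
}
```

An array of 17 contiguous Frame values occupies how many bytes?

Meta: payload_len at 0 (size 4, align 4) → ends 4; ack at 4 (size 4, align 4) → ends 8; length at 8 (size 4, align 4) → ends 12; total 12 bytes, alignment 4
channels at 0 (size 1, align 1) → ends 1
pad 3 to align 4 for height
height at 4 (size 12, align 4) → ends 16
stride at 16 (size 2, align 2) → ends 18
pad 2 to align 4 for pitch
pitch at 20 (size 4, align 4) → ends 24
depth at 24 (size 1, align 1) → ends 25
pad 3 to align 4 for mip_level
mip_level at 28 (size 4, align 4) → ends 32
layer at 32 (size 7, align 1) → ends 39
tail pad 1 to reach multiple of 4
total 40 bytes, alignment 4
array of 17: 17 × 40 = 680

680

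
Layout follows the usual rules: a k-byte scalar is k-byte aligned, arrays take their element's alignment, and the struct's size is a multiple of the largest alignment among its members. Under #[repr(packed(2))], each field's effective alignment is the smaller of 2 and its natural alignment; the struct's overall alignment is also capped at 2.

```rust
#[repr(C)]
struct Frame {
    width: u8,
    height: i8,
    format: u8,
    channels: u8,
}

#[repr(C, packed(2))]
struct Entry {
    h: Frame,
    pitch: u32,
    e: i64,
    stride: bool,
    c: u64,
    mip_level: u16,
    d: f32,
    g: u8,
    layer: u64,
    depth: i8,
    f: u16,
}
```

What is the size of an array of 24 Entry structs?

1104

Frame: @0: width [1B, align 1] → 1; @1: height [1B, align 1] → 2; @2: format [1B, align 1] → 3; @3: channels [1B, align 1] → 4; size 4, align 1
@0: h [4B, align 1] → 4
@4: pitch [4B, align 2] → 8
@8: e [8B, align 2] → 16
@16: stride [1B, align 1] → 17
+1 pad (align 2)
@18: c [8B, align 2] → 26
@26: mip_level [2B, align 2] → 28
@28: d [4B, align 2] → 32
@32: g [1B, align 1] → 33
+1 pad (align 2)
@34: layer [8B, align 2] → 42
@42: depth [1B, align 1] → 43
+1 pad (align 2)
@44: f [2B, align 2] → 46
size 46, align 2
array of 24: 24 × 46 = 1104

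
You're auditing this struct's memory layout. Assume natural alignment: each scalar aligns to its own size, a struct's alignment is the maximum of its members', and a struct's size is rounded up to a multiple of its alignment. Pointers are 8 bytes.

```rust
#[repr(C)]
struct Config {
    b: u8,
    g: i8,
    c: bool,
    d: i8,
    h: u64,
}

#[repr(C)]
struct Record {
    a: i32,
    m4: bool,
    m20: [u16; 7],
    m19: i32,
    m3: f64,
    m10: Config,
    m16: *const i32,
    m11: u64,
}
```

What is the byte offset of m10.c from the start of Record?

Config: 0..1  b  (1B, 1-aligned); 1..2  g  (1B, 1-aligned); 2..3  c  (1B, 1-aligned); 3..4  d  (1B, 1-aligned); 4..8  -- padding (4B); 8..16  h  (8B, 8-aligned); sizeof = 16, alignof = 8
0..4  a  (4B, 4-aligned)
4..5  m4  (1B, 1-aligned)
5..6  -- padding (1B)
6..20  m20  (14B, 2-aligned)
20..24  m19  (4B, 4-aligned)
24..32  m3  (8B, 8-aligned)
32..48  m10  (16B, 8-aligned)
within Config: c at 2
32 + 2 = 34

34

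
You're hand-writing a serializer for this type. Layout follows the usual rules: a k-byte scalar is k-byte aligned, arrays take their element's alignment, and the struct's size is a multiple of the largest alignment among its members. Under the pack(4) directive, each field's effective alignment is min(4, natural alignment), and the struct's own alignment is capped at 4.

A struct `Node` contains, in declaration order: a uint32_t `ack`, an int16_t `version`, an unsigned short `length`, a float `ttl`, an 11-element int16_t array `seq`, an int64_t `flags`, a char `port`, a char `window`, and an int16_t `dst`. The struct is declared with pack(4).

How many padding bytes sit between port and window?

0

ack at 0 (size 4, align 4) → ends 4
version at 4 (size 2, align 2) → ends 6
length at 6 (size 2, align 2) → ends 8
ttl at 8 (size 4, align 4) → ends 12
seq at 12 (size 22, align 2) → ends 34
pad 2 to align 4 for flags
flags at 36 (size 8, align 4) → ends 44
port at 44 (size 1, align 1) → ends 45
window at 45 (size 1, align 1) → ends 46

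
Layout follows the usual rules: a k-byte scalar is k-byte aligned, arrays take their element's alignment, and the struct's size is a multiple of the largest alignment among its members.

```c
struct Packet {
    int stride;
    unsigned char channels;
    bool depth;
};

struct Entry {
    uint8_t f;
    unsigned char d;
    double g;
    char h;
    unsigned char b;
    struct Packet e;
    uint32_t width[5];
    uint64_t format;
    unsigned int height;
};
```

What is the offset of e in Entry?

Packet: stride at 0 (size 4, align 4) → ends 4; channels at 4 (size 1, align 1) → ends 5; depth at 5 (size 1, align 1) → ends 6; tail pad 2 to reach multiple of 4; total 8 bytes, alignment 4
f at 0 (size 1, align 1) → ends 1
d at 1 (size 1, align 1) → ends 2
pad 6 to align 8 for g
g at 8 (size 8, align 8) → ends 16
h at 16 (size 1, align 1) → ends 17
b at 17 (size 1, align 1) → ends 18
pad 2 to align 4 for e
e at 20 (size 8, align 4) → ends 28

20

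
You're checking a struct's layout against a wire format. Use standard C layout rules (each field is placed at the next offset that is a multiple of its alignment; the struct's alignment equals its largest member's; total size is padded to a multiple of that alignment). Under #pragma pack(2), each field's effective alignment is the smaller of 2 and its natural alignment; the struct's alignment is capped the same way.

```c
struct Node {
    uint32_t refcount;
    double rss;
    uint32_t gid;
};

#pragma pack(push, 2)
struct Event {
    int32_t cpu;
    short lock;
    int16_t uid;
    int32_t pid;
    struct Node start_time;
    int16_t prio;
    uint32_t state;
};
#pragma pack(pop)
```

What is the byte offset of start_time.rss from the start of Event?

Node: refcount at 0 (size 4, align 4) → ends 4; pad 4 to align 8 for rss; rss at 8 (size 8, align 8) → ends 16; gid at 16 (size 4, align 4) → ends 20; tail pad 4 to reach multiple of 8; total 24 bytes, alignment 8
cpu at 0 (size 4, align 2) → ends 4
lock at 4 (size 2, align 2) → ends 6
uid at 6 (size 2, align 2) → ends 8
pid at 8 (size 4, align 2) → ends 12
start_time at 12 (size 24, align 2) → ends 36
within Node: rss at 8
12 + 8 = 20

20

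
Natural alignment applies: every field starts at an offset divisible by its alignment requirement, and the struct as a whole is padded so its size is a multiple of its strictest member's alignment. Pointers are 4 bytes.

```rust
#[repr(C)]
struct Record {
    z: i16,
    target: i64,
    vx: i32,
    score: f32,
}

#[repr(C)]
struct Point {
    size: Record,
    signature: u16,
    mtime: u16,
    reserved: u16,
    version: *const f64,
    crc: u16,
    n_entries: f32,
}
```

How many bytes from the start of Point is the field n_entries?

Record: z at 0 (size 2, align 2) → ends 2; pad 6 to align 8 for target; target at 8 (size 8, align 8) → ends 16; vx at 16 (size 4, align 4) → ends 20; score at 20 (size 4, align 4) → ends 24; total 24 bytes, alignment 8
size at 0 (size 24, align 8) → ends 24
signature at 24 (size 2, align 2) → ends 26
mtime at 26 (size 2, align 2) → ends 28
reserved at 28 (size 2, align 2) → ends 30
pad 2 to align 4 for version
version at 32 (size 4, align 4) → ends 36
crc at 36 (size 2, align 2) → ends 38
pad 2 to align 4 for n_entries
n_entries at 40 (size 4, align 4) → ends 44

40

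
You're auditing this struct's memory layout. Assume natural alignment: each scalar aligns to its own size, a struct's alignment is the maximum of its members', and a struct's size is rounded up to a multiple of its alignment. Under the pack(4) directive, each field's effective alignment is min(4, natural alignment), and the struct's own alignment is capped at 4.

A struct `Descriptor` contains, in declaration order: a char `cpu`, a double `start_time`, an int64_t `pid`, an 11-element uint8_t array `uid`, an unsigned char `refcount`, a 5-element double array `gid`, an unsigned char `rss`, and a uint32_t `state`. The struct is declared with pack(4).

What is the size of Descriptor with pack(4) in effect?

0..1  cpu  (1B, 1-aligned)
1..4  -- padding (3B)
4..12  start_time  (8B, 4-aligned)
12..20  pid  (8B, 4-aligned)
20..31  uid  (11B, 1-aligned)
31..32  refcount  (1B, 1-aligned)
32..72  gid  (40B, 4-aligned)
72..73  rss  (1B, 1-aligned)
73..76  -- padding (3B)
76..80  state  (4B, 4-aligned)
sizeof = 80, alignof = 4

80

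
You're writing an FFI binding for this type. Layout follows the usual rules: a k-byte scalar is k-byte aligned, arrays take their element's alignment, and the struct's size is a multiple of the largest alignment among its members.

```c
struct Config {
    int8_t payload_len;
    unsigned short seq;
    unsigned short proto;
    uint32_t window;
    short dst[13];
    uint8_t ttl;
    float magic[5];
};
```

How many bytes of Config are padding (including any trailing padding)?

4

@0: payload_len [1B, align 1] → 1
+1 pad (align 2)
@2: seq [2B, align 2] → 4
@4: proto [2B, align 2] → 6
+2 pad (align 4)
@8: window [4B, align 4] → 12
@12: dst [26B, align 2] → 38
@38: ttl [1B, align 1] → 39
+1 pad (align 4)
@40: magic [20B, align 4] → 60
size 60, align 4
data bytes 56, size 60 → padding 4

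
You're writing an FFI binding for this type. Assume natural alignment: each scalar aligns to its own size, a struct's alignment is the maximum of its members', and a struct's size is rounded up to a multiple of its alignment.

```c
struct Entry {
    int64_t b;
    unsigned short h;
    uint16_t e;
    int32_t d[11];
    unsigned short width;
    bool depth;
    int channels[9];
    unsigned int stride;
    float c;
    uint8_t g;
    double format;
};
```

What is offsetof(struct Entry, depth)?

58

b at 0 (size 8, align 8) → ends 8
h at 8 (size 2, align 2) → ends 10
e at 10 (size 2, align 2) → ends 12
d at 12 (size 44, align 4) → ends 56
width at 56 (size 2, align 2) → ends 58
depth at 58 (size 1, align 1) → ends 59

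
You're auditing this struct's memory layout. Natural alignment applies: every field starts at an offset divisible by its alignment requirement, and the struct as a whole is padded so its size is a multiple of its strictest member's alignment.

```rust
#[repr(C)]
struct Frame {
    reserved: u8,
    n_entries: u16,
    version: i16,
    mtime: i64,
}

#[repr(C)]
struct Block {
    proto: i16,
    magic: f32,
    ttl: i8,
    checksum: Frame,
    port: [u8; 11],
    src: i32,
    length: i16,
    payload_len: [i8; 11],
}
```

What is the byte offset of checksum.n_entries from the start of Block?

Frame: 0..1  reserved  (1B, 1-aligned); 1..2  -- padding (1B); 2..4  n_entries  (2B, 2-aligned); 4..6  version  (2B, 2-aligned); 6..8  -- padding (2B); 8..16  mtime  (8B, 8-aligned); sizeof = 16, alignof = 8
0..2  proto  (2B, 2-aligned)
2..4  -- padding (2B)
4..8  magic  (4B, 4-aligned)
8..9  ttl  (1B, 1-aligned)
9..16  -- padding (7B)
16..32  checksum  (16B, 8-aligned)
within Frame: n_entries at 2
16 + 2 = 18

18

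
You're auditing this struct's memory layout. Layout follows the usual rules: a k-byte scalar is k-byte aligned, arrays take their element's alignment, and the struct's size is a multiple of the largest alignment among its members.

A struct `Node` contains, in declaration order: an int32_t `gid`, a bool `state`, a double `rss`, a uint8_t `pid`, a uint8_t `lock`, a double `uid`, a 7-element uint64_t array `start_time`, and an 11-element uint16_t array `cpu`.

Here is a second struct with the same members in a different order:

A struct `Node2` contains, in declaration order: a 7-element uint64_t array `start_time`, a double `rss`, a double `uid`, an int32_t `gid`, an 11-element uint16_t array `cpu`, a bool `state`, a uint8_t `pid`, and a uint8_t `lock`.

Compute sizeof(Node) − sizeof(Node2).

gid at 0 (size 4, align 4) → ends 4
state at 4 (size 1, align 1) → ends 5
pad 3 to align 8 for rss
rss at 8 (size 8, align 8) → ends 16
pid at 16 (size 1, align 1) → ends 17
lock at 17 (size 1, align 1) → ends 18
pad 6 to align 8 for uid
uid at 24 (size 8, align 8) → ends 32
start_time at 32 (size 56, align 8) → ends 88
cpu at 88 (size 22, align 2) → ends 110
tail pad 2 to reach multiple of 8
total 112 bytes, alignment 8
— Node2 —
start_time at 0 (size 56, align 8) → ends 56
rss at 56 (size 8, align 8) → ends 64
uid at 64 (size 8, align 8) → ends 72
gid at 72 (size 4, align 4) → ends 76
cpu at 76 (size 22, align 2) → ends 98
state at 98 (size 1, align 1) → ends 99
pid at 99 (size 1, align 1) → ends 100
lock at 100 (size 1, align 1) → ends 101
tail pad 3 to reach multiple of 8
total 104 bytes, alignment 8
112 − 104 = 8

8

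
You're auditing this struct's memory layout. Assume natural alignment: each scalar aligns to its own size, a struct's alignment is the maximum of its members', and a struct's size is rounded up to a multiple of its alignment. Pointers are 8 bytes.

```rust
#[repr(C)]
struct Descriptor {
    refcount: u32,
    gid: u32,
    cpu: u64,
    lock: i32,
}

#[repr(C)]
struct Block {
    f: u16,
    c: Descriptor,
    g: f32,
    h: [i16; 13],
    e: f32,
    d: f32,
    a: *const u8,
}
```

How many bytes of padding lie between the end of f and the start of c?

Descriptor: @0: refcount [4B, align 4] → 4; @4: gid [4B, align 4] → 8; @8: cpu [8B, align 8] → 16; @16: lock [4B, align 4] → 20; +4 tail pad (align 8); size 24, align 8
@0: f [2B, align 2] → 2
+6 pad (align 8)
@8: c [24B, align 8] → 32

6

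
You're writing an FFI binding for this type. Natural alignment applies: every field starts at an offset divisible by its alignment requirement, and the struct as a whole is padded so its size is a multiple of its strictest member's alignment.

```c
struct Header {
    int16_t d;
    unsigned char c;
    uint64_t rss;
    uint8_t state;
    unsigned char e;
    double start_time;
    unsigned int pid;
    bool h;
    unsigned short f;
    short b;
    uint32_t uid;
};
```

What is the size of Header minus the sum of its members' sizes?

d at 0 (size 2, align 2) → ends 2
c at 2 (size 1, align 1) → ends 3
pad 5 to align 8 for rss
rss at 8 (size 8, align 8) → ends 16
state at 16 (size 1, align 1) → ends 17
e at 17 (size 1, align 1) → ends 18
pad 6 to align 8 for start_time
start_time at 24 (size 8, align 8) → ends 32
pid at 32 (size 4, align 4) → ends 36
h at 36 (size 1, align 1) → ends 37
pad 1 to align 2 for f
f at 38 (size 2, align 2) → ends 40
b at 40 (size 2, align 2) → ends 42
pad 2 to align 4 for uid
uid at 44 (size 4, align 4) → ends 48
total 48 bytes, alignment 8
data bytes 34, size 48 → padding 14

14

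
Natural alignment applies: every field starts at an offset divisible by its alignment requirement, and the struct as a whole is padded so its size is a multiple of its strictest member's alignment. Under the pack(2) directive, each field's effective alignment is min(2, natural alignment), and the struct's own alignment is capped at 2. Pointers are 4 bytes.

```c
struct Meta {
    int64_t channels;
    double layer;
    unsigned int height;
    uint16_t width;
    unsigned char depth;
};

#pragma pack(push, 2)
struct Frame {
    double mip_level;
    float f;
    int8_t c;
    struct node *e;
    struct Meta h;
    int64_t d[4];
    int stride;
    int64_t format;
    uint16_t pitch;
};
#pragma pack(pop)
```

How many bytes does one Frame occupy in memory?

Meta: 0..8  channels  (8B, 8-aligned); 8..16  layer  (8B, 8-aligned); 16..20  height  (4B, 4-aligned); 20..22  width  (2B, 2-aligned); 22..23  depth  (1B, 1-aligned); 23..24  -- tail padding (1B); sizeof = 24, alignof = 8
0..8  mip_level  (8B, 2-aligned)
8..12  f  (4B, 2-aligned)
12..13  c  (1B, 1-aligned)
13..14  -- padding (1B)
14..18  e  (4B, 2-aligned)
18..42  h  (24B, 2-aligned)
42..74  d  (32B, 2-aligned)
74..78  stride  (4B, 2-aligned)
78..86  format  (8B, 2-aligned)
86..88  pitch  (2B, 2-aligned)
sizeof = 88, alignof = 2

88 bytes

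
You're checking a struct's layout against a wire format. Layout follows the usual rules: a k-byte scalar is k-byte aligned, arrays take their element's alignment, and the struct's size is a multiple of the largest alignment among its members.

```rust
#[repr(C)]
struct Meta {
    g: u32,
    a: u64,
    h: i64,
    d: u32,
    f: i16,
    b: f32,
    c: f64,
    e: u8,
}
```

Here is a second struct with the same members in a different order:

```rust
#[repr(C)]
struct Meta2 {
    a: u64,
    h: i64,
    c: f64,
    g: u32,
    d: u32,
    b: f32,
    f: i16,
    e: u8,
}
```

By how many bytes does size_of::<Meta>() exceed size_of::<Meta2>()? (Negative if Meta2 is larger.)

0..4  g  (4B, 4-aligned)
4..8  -- padding (4B)
8..16  a  (8B, 8-aligned)
16..24  h  (8B, 8-aligned)
24..28  d  (4B, 4-aligned)
28..30  f  (2B, 2-aligned)
30..32  -- padding (2B)
32..36  b  (4B, 4-aligned)
36..40  -- padding (4B)
40..48  c  (8B, 8-aligned)
48..49  e  (1B, 1-aligned)
49..56  -- tail padding (7B)
sizeof = 56, alignof = 8
— Meta2 —
0..8  a  (8B, 8-aligned)
8..16  h  (8B, 8-aligned)
16..24  c  (8B, 8-aligned)
24..28  g  (4B, 4-aligned)
28..32  d  (4B, 4-aligned)
32..36  b  (4B, 4-aligned)
36..38  f  (2B, 2-aligned)
38..39  e  (1B, 1-aligned)
39..40  -- tail padding (1B)
sizeof = 40, alignof = 8
56 − 40 = 16

16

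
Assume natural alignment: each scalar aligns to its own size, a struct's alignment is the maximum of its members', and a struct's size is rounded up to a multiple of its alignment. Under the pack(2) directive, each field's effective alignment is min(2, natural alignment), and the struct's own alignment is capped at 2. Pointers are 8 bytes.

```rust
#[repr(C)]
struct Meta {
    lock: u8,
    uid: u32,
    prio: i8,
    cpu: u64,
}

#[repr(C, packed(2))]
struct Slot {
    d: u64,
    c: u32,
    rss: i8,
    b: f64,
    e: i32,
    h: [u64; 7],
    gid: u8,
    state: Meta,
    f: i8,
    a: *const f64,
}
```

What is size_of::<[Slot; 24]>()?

2832

Meta: 0..1  lock  (1B, 1-aligned); 1..4  -- padding (3B); 4..8  uid  (4B, 4-aligned); 8..9  prio  (1B, 1-aligned); 9..16  -- padding (7B); 16..24  cpu  (8B, 8-aligned); sizeof = 24, alignof = 8
0..8  d  (8B, 2-aligned)
8..12  c  (4B, 2-aligned)
12..13  rss  (1B, 1-aligned)
13..14  -- padding (1B)
14..22  b  (8B, 2-aligned)
22..26  e  (4B, 2-aligned)
26..82  h  (56B, 2-aligned)
82..83  gid  (1B, 1-aligned)
83..84  -- padding (1B)
84..108  state  (24B, 2-aligned)
108..109  f  (1B, 1-aligned)
109..110  -- padding (1B)
110..118  a  (8B, 2-aligned)
sizeof = 118, alignof = 2
array of 24: 24 × 118 = 2832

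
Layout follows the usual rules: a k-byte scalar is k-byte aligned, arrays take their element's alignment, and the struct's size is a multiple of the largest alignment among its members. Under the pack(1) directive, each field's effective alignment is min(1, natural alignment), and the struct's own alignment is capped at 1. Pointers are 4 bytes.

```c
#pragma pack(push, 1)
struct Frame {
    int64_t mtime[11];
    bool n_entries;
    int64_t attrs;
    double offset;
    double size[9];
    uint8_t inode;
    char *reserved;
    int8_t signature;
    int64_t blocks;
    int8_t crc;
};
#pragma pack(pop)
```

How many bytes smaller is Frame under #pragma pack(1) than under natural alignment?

natural layout:
  @0: mtime [88B, align 8] → 88
  @88: n_entries [1B, align 1] → 89
  +7 pad (align 8)
  @96: attrs [8B, align 8] → 104
  @104: offset [8B, align 8] → 112
  @112: size [72B, align 8] → 184
  @184: inode [1B, align 1] → 185
  +3 pad (align 4)
  @188: reserved [4B, align 4] → 192
  @192: signature [1B, align 1] → 193
  +7 pad (align 8)
  @200: blocks [8B, align 8] → 208
  @208: crc [1B, align 1] → 209
  +7 tail pad (align 8)
  size 216, align 8
packed(1) layout:
  @0: mtime [88B, align 1] → 88
  @88: n_entries [1B, align 1] → 89
  @89: attrs [8B, align 1] → 97
  @97: offset [8B, align 1] → 105
  @105: size [72B, align 1] → 177
  @177: inode [1B, align 1] → 178
  @178: reserved [4B, align 1] → 182
  @182: signature [1B, align 1] → 183
  @183: blocks [8B, align 1] → 191
  @191: crc [1B, align 1] → 192
  size 192, align 1
216 − 192 = 24

24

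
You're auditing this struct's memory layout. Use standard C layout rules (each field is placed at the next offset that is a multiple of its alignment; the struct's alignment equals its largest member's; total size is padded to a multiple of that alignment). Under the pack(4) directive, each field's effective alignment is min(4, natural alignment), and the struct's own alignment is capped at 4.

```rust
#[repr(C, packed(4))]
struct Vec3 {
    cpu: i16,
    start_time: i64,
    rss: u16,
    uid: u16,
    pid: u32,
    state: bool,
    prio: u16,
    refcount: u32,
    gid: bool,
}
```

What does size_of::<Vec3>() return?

32

@0: cpu [2B, align 2] → 2
+2 pad (align 4)
@4: start_time [8B, align 4] → 12
@12: rss [2B, align 2] → 14
@14: uid [2B, align 2] → 16
@16: pid [4B, align 4] → 20
@20: state [1B, align 1] → 21
+1 pad (align 2)
@22: prio [2B, align 2] → 24
@24: refcount [4B, align 4] → 28
@28: gid [1B, align 1] → 29
+3 tail pad (align 4)
size 32, align 4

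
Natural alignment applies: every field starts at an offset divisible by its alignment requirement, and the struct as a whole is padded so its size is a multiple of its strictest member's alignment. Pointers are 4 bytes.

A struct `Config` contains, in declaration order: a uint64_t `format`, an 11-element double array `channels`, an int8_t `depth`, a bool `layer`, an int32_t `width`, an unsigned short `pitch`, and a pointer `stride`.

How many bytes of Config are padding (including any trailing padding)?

4

0..8  format  (8B, 8-aligned)
8..96  channels  (88B, 8-aligned)
96..97  depth  (1B, 1-aligned)
97..98  layer  (1B, 1-aligned)
98..100  -- padding (2B)
100..104  width  (4B, 4-aligned)
104..106  pitch  (2B, 2-aligned)
106..108  -- padding (2B)
108..112  stride  (4B, 4-aligned)
sizeof = 112, alignof = 8
data bytes 108, size 112 → padding 4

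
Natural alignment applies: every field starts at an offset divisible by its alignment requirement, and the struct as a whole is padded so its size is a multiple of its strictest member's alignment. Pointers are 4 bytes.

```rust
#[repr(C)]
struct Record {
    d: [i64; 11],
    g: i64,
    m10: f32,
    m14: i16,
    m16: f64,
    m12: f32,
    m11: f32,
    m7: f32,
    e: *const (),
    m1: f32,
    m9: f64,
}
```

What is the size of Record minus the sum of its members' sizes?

d at 0 (size 88, align 8) → ends 88
g at 88 (size 8, align 8) → ends 96
m10 at 96 (size 4, align 4) → ends 100
m14 at 100 (size 2, align 2) → ends 102
pad 2 to align 8 for m16
m16 at 104 (size 8, align 8) → ends 112
m12 at 112 (size 4, align 4) → ends 116
m11 at 116 (size 4, align 4) → ends 120
m7 at 120 (size 4, align 4) → ends 124
e at 124 (size 4, align 4) → ends 128
m1 at 128 (size 4, align 4) → ends 132
pad 4 to align 8 for m9
m9 at 136 (size 8, align 8) → ends 144
total 144 bytes, alignment 8
data bytes 138, size 144 → padding 6

6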